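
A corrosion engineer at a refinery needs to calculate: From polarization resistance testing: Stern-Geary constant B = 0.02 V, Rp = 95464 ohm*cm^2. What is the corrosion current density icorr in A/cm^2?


Apply the Stern-Geary relation: icorr = B / Rp
icorr = 0.02 / 95464 = 2.095×10^-7 A/cm^2

2.095×10^-7 A/cm^2


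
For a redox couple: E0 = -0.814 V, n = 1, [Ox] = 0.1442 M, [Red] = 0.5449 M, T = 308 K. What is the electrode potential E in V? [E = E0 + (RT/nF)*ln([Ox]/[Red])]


Apply the Nernst equation: E = E0 + (RT/nF)*ln([Ox]/[Red])
Step 1: RT/nF = 8.314*308/(1*96485) = 0.02654 V
Step 2: [Ox]/[Red] = 0.1442/0.5449 = 0.264636
Step 3: ln(0.264636) = -1.3294
Step 4: correction = 0.02654 * -1.3294 = -0.0353 V
E = -0.814 + -0.0353 = -0.8493 V

-0.8493 V


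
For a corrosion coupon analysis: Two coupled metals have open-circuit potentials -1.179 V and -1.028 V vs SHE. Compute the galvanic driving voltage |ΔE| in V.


Driving voltage is the absolute potential difference.
|ΔE| = |-1.179 − (-1.028)| = 0.151 V

0.151 V


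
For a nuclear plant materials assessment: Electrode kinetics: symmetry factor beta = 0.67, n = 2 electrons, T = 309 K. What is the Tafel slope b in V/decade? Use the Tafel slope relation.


Apply the Tafel slope relation: b = 2.303*R*T/(beta*n*F)
Numerator: 2.303 * 8.314 * 309 = 5916.47
Denominator: 0.67 * 2 * 96485 = 129289.9
b = 5916.47 / 129289.9 = 0.046 V/decade

0.046 V/decade


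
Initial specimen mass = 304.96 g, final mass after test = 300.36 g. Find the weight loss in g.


Weight loss = initial − final
WL = 304.96 − 300.36 = 4.6 g

4.6 g


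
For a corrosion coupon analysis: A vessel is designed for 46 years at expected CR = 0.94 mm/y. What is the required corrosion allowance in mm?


Corrosion allowance = CR × design life
CA = 0.94 * 46 = 43.24 mm

43.24 mm


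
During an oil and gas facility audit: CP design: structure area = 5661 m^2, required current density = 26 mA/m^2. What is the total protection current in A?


I = area * current density, then convert mA → A (÷1000)
I = 5661 * 26 / 1000 = 147.19 A

147.19 A


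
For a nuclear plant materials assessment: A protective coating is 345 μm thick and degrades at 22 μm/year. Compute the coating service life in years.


Service life = thickness / degradation rate
Life = 345 / 22 = 15.7 years

15.7 years


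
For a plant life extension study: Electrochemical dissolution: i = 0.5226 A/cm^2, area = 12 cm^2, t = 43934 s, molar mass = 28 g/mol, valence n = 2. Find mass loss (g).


Apply Faraday's law: m = i*A*t*M / (n*F)
Total charge passed Q = i*A*t = 0.5226*12*43934 = 275518.9008 C
m = Q*M/(n*F) = 275518.9008*28/(2*96485) = 39.97787 g

39.97787 g


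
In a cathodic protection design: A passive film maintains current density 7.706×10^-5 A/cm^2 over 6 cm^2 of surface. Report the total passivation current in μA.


I = i_pass * A, then convert A → μA (×10^6)
I = 7.706×10^-5 * 6 * 10^6 = 462.36 μA

462.36 μA


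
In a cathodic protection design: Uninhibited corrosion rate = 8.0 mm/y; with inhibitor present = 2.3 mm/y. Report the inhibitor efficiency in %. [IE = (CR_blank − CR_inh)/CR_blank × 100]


Apply the inhibitor-efficiency definition: IE = (CR_blank − CR_inh)/CR_blank × 100
IE = (8.0 − 2.3) / 8.0 × 100
IE = 5.7 / 8.0 × 100 = 71.3 %

71.3 %


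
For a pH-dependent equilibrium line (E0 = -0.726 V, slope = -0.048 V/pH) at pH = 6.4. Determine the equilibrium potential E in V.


Apply the Pourbaix line equation: E = E0 + slope*pH
E = -0.726 + (-0.048)*6.4 = -0.726 + (-0.3072) = -1.0332 V
Rounded to 3 decimal places: E = -1.033 V

-1.033 V


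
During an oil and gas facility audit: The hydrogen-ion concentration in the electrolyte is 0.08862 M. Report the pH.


pH = −log10[H+]
pH = −log10(0.08862) = 1.05

1.05


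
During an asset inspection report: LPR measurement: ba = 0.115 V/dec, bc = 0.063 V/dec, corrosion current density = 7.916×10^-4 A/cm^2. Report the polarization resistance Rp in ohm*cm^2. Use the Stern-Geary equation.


Apply the Stern-Geary equation: Rp = ba*bc / (2.303*icorr*(ba+bc))
ba*bc = 0.115*0.063 = 0.007245
ba+bc = 0.178; 2.303*icorr*(ba+bc) = 2.303*7.916×10^-4*0.178 = 3.2450375×10^-4
Rp = 0.007245 / 3.2450375×10^-4 = 22.33 ohm*cm^2

22.33 ohm*cm^2


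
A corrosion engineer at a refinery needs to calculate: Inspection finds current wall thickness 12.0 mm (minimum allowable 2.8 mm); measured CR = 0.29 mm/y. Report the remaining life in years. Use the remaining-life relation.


Apply the remaining-life relation: RL = (t_current − t_min) / CR
RL = (12.0 − 2.8) / 0.29 = 9.2 / 0.29 = 31.7 years

31.7 years


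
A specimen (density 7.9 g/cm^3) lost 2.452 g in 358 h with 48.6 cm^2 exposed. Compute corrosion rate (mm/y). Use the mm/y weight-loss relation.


Apply the mm/y weight-loss relation: CR = 87600 * W / (D * A * T)
Numerator: 87600 * 2.452 = 214795.2
Denominator: 7.9 * 48.6 * 358 = 137450.52
CR = 214795.2 / 137450.52 = 1.56271 mm/y

1.56271 mm/y


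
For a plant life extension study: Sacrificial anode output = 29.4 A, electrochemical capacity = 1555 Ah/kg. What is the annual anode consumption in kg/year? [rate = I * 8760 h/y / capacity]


Annual consumption = current * hours per year / capacity
Rate = 29.4 * 8760 / 1555 = 165.6 kg/year

165.6 kg/year


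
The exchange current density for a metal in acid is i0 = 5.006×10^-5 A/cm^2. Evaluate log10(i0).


i0 = 5.006×10^-5 A/cm^2
log10(i0) = -4.301

-4.301


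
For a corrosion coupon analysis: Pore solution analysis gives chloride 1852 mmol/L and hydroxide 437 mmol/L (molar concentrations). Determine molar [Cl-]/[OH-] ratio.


Threshold parameter = [Cl-] / [OH-] (molar basis; both in mmol/L, so units cancel)
Ratio = 1852 / 437 = 4.24

4.24


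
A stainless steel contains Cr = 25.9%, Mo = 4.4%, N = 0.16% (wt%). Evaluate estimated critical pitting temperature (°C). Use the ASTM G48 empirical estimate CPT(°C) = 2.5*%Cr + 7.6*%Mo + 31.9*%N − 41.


Apply the ASTM G48 empirical CPT estimate: CPT(°C) = 2.5*%Cr + 7.6*%Mo + 31.9*%N − 41
2.5*25.9 = 64.75; 7.6*4.4 = 33.44; 31.9*0.16 = 5.104
CPT = 64.75 + 33.44 + 5.104 − 41 = 62.294 °C
Rounded to 0.1 °C: CPT ≈ 62.3 °C

62.3 °C


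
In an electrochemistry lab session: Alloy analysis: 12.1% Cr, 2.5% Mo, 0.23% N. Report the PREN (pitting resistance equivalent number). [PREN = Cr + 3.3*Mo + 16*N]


Apply the PREN formula: PREN = Cr + 3.3*Mo + 16*N
PREN = 12.1 + 3.3*2.5 + 16*0.23
PREN = 12.1 + 8.25 + 3.68 = 24.03

24.03


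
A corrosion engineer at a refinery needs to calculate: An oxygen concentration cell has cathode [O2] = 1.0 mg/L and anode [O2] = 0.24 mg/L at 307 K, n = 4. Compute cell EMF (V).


Apply the Nernst concentration-cell relation: E = (RT/nF)*ln(C_cathode/C_anode)
RT/nF = 8.314*307/(4*96485) = 0.00661346 V
ln(1.0/0.24) = 1.42712
E = 0.00661346 * 1.42712 = 0.00944 V

0.00944 V


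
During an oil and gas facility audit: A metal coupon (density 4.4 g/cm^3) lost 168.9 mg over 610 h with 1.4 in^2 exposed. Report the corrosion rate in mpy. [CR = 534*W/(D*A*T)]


Apply the mpy weight-loss relation: CR = 534 * W / (D * A * T)
Numerator: 534 * 168.9 = 90192.6
Denominator: 4.4 * 1.4 * 610 = 3757.6
CR = 90192.6 / 3757.6 = 24.0027 mpy

24.0027 mpy


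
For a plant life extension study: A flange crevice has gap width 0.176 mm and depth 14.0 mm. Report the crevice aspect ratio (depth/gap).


Aspect ratio = depth / gap
Ratio = 14.0 / 0.176 = 79.5

79.5


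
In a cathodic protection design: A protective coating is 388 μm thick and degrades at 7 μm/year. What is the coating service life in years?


Service life = thickness / degradation rate
Life = 388 / 7 = 55.4 years

55.4 years


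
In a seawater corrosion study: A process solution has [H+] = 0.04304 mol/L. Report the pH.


pH = −log10[H+]
pH = −log10(0.04304) = 1.37

1.37


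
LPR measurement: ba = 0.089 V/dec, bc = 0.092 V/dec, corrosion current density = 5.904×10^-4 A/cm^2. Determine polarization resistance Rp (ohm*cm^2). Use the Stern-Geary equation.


Apply the Stern-Geary equation: Rp = ba*bc / (2.303*icorr*(ba+bc))
ba*bc = 0.089*0.092 = 0.008188
ba+bc = 0.181; 2.303*icorr*(ba+bc) = 2.303*5.904×10^-4*0.181 = 2.4610411×10^-4
Rp = 0.008188 / 2.4610411×10^-4 = 33.3 ohm*cm^2

33.3 ohm*cm^2


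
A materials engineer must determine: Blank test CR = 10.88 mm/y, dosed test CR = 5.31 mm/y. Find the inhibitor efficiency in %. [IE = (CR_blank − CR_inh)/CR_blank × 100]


Apply the inhibitor-efficiency definition: IE = (CR_blank − CR_inh)/CR_blank × 100
IE = (10.88 − 5.31) / 10.88 × 100
IE = 5.57 / 10.88 × 100 = 51.2 %

51.2 %


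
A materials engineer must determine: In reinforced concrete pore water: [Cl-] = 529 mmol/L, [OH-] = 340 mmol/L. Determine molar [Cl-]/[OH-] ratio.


Threshold parameter = [Cl-] / [OH-] (molar basis; both in mmol/L, so units cancel)
Ratio = 529 / 340 = 1.56

1.56


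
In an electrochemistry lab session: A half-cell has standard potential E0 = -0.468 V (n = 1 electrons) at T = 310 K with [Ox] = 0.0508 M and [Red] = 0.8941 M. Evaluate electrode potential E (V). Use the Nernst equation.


Apply the Nernst equation: E = E0 + (RT/nF)*ln([Ox]/[Red])
Step 1: RT/nF = 8.314*310/(1*96485) = 0.02671234 V
Step 2: [Ox]/[Red] = 0.0508/0.8941 = 0.056817
Step 3: ln(0.056817) = -2.86792
Step 4: correction = 0.02671234 * -2.86792 = -0.0766 V
E = -0.468 + -0.0766 = -0.5446 V

-0.5446 V


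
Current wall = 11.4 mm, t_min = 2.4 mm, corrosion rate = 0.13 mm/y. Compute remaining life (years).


Apply the remaining-life relation: RL = (t_current − t_min) / CR
RL = (11.4 − 2.4) / 0.13 = 9.0 / 0.13 = 69.2 years

69.2 years


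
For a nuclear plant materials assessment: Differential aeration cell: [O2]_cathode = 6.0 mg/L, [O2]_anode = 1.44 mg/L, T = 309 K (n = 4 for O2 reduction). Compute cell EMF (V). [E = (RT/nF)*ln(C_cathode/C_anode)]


Apply the Nernst concentration-cell relation: E = (RT/nF)*ln(C_cathode/C_anode)
RT/nF = 8.314*309/(4*96485) = 0.00665654 V
ln(6.0/1.44) = 1.42712
E = 0.00665654 * 1.42712 = 0.0095 V

0.0095 V


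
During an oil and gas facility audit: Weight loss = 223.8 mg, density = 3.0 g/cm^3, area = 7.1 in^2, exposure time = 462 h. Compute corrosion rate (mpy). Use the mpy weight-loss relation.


Apply the mpy weight-loss relation: CR = 534 * W / (D * A * T)
Numerator: 534 * 223.8 = 119509.2
Denominator: 3.0 * 7.1 * 462 = 9840.6
CR = 119509.2 / 9840.6 = 12.1445 mpy

12.1445 mpy


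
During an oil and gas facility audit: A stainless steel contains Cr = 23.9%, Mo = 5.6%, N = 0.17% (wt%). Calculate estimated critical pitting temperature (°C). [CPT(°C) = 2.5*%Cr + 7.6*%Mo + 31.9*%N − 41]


Apply the ASTM G48 empirical CPT estimate: CPT(°C) = 2.5*%Cr + 7.6*%Mo + 31.9*%N − 41
2.5*23.9 = 59.75; 7.6*5.6 = 42.56; 31.9*0.17 = 5.423
CPT = 59.75 + 42.56 + 5.423 − 41 = 66.733 °C
Rounded to 0.1 °C: CPT ≈ 66.7 °C

66.7 °C


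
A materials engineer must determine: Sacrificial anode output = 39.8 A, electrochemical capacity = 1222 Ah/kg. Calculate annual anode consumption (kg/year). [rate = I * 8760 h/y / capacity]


Annual consumption = current * hours per year / capacity
Rate = 39.8 * 8760 / 1222 = 285.3 kg/year

285.3 kg/year


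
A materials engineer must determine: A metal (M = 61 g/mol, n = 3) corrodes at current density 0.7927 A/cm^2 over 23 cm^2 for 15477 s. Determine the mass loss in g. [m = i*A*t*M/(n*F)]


Apply Faraday's law: m = i*A*t*M / (n*F)
Total charge passed Q = i*A*t = 0.7927*23*15477 = 282178.2117 C
m = Q*M/(n*F) = 282178.2117*61/(3*96485) = 59.4665 g

59.4665 g


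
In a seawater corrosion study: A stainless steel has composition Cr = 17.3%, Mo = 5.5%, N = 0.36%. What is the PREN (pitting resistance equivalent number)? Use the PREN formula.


Apply the PREN formula: PREN = Cr + 3.3*Mo + 16*N
PREN = 17.3 + 3.3*5.5 + 16*0.36
PREN = 17.3 + 18.15 + 5.76 = 41.21

41.21


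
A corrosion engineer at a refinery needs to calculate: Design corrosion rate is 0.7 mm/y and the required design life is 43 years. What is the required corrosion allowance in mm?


Corrosion allowance = CR × design life
CA = 0.7 * 43 = 30.1 mm

30.1 mm


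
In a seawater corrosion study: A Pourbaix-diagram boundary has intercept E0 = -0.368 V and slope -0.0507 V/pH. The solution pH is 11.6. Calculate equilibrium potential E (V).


Apply the Pourbaix line equation: E = E0 + slope*pH
E = -0.368 + (-0.0507)*11.6 = -0.368 + (-0.58812) = -0.95612 V
Rounded to 3 decimal places: E = -0.956 V

-0.956 V


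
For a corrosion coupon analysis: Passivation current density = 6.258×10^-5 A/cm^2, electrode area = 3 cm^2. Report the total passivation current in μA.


I = i_pass * A, then convert A → μA (×10^6)
I = 6.258×10^-5 * 3 * 10^6 = 187.74 μA

187.74 μA


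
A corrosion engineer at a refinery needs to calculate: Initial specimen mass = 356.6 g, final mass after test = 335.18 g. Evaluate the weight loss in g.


Weight loss = initial − final
WL = 356.6 − 335.18 = 21.42 g

21.42 g


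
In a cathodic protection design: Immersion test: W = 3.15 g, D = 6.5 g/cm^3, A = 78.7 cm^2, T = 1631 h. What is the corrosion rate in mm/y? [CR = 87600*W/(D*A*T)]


Apply the mm/y weight-loss relation: CR = 87600 * W / (D * A * T)
Numerator: 87600 * 3.15 = 275940.0
Denominator: 6.5 * 78.7 * 1631 = 834338.05
CR = 275940.0 / 834338.05 = 0.33073 mm/y

0.33073 mm/y


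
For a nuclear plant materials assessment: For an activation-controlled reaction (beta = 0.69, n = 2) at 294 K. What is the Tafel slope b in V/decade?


Apply the Tafel slope relation: b = 2.303*R*T/(beta*n*F)
Numerator: 2.303 * 8.314 * 294 = 5629.26
Denominator: 0.69 * 2 * 96485 = 133149.3
b = 5629.26 / 133149.3 = 0.0423 V/decade

0.0423 V/decade


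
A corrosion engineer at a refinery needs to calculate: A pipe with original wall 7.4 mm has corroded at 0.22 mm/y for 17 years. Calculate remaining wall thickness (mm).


Remaining wall = original − CR × time
t = 7.4 − 0.22*17 = 7.4 − 3.74 = 3.66 mm

3.66 mm


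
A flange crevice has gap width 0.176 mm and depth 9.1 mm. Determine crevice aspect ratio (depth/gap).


Aspect ratio = depth / gap
Ratio = 9.1 / 0.176 = 51.7

51.7


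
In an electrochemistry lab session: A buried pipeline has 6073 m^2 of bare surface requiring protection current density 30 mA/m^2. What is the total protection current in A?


I = area * current density, then convert mA → A (÷1000)
I = 6073 * 30 / 1000 = 182.19 A

182.19 A


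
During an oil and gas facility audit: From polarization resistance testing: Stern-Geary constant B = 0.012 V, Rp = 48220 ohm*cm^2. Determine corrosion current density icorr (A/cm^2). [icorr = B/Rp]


Apply the Stern-Geary relation: icorr = B / Rp
icorr = 0.012 / 48220 = 2.489×10^-7 A/cm^2

2.489×10^-7 A/cm^2


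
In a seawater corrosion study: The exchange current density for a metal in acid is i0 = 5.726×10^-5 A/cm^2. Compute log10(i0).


i0 = 5.726×10^-5 A/cm^2
log10(i0) = -4.242

-4.242


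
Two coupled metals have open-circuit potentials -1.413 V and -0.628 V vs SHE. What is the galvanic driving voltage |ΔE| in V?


Driving voltage is the absolute potential difference.
|ΔE| = |-1.413 − (-0.628)| = 0.785 V

0.785 V


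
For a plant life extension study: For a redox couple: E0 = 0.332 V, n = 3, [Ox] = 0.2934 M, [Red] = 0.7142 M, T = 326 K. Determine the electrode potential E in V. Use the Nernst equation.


Apply the Nernst equation: E = E0 + (RT/nF)*ln([Ox]/[Red])
Step 1: RT/nF = 8.314*326/(3*96485) = 0.00936368 V
Step 2: [Ox]/[Red] = 0.2934/0.7142 = 0.410809
Step 3: ln(0.410809) = -0.889627
Step 4: correction = 0.00936368 * -0.889627 = -0.008 V
E = 0.332 + -0.008 = 0.324 V

0.324 V


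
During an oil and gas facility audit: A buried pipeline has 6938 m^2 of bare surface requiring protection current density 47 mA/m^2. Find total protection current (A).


I = area * current density, then convert mA → A (÷1000)
I = 6938 * 47 / 1000 = 326.09 A

326.09 A


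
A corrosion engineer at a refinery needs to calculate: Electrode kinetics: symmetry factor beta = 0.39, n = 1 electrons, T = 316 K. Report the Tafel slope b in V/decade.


Apply the Tafel slope relation: b = 2.303*R*T/(beta*n*F)
Numerator: 2.303 * 8.314 * 316 = 6050.5
Denominator: 0.39 * 1 * 96485 = 37629.15
b = 6050.5 / 37629.15 = 0.161 V/decade

0.161 V/decade


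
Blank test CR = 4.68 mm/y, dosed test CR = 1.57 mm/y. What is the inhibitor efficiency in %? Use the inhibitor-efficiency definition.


Apply the inhibitor-efficiency definition: IE = (CR_blank − CR_inh)/CR_blank × 100
IE = (4.68 − 1.57) / 4.68 × 100
IE = 3.11 / 4.68 × 100 = 66.5 %

66.5 %


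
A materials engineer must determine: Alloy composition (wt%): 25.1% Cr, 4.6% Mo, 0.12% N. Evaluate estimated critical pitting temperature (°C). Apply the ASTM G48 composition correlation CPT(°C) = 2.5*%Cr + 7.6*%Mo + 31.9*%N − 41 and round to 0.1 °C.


Apply the ASTM G48 empirical CPT estimate: CPT(°C) = 2.5*%Cr + 7.6*%Mo + 31.9*%N − 41
2.5*25.1 = 62.75; 7.6*4.6 = 34.96; 31.9*0.12 = 3.828
CPT = 62.75 + 34.96 + 3.828 − 41 = 60.538 °C
Rounded to 0.1 °C: CPT ≈ 60.5 °C

60.5 °C


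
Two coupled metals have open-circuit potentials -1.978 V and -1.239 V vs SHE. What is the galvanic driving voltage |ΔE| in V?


Driving voltage is the absolute potential difference.
|ΔE| = |-1.978 − (-1.239)| = 0.739 V

0.739 V


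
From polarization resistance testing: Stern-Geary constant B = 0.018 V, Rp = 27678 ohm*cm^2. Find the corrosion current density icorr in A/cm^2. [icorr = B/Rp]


Apply the Stern-Geary relation: icorr = B / Rp
icorr = 0.018 / 27678 = 6.503×10^-7 A/cm^2

6.503×10^-7 A/cm^2


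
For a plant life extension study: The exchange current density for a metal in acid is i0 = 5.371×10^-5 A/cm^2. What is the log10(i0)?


i0 = 5.371×10^-5 A/cm^2
log10(i0) = -4.27

-4.27


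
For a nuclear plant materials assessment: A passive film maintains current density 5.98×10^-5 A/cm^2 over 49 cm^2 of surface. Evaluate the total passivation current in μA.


I = i_pass * A, then convert A → μA (×10^6)
I = 5.98×10^-5 * 49 * 10^6 = 2930.2 μA

2930.2 μA


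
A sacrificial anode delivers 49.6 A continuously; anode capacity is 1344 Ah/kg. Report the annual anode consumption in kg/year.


Annual consumption = current * hours per year / capacity
Rate = 49.6 * 8760 / 1344 = 323.3 kg/year

323.3 kg/year


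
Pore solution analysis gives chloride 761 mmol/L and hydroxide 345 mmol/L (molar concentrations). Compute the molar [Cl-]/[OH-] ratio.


Threshold parameter = [Cl-] / [OH-] (molar basis; both in mmol/L, so units cancel)
Ratio = 761 / 345 = 2.21

2.21


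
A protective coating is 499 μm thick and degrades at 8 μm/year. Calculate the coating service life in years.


Service life = thickness / degradation rate
Life = 499 / 8 = 62.4 years

62.4 years


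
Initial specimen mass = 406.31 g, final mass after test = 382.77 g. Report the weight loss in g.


Weight loss = initial − final
WL = 406.31 − 382.77 = 23.54 g

23.54 g


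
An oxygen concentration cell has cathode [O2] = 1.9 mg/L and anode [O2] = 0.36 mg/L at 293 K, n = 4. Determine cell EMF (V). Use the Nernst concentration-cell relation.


Apply the Nernst concentration-cell relation: E = (RT/nF)*ln(C_cathode/C_anode)
RT/nF = 8.314*293/(4*96485) = 0.00631187 V
ln(1.9/0.36) = 1.66351
E = 0.00631187 * 1.66351 = 0.0105 V

0.0105 V


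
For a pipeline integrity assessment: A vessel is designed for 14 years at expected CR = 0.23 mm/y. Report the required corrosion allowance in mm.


Corrosion allowance = CR × design life
CA = 0.23 * 14 = 3.22 mm

3.22 mm


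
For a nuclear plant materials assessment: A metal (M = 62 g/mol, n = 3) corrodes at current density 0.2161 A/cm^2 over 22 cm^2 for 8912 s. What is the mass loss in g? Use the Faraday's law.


Apply Faraday's law: m = i*A*t*M / (n*F)
Total charge passed Q = i*A*t = 0.2161*22*8912 = 42369.4304 C
m = Q*M/(n*F) = 42369.4304*62/(3*96485) = 9.07535 g

9.07535 g


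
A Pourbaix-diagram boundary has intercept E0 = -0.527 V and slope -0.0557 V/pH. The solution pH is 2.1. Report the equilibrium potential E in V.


Apply the Pourbaix line equation: E = E0 + slope*pH
E = -0.527 + (-0.0557)*2.1 = -0.527 + (-0.11697) = -0.64397 V
Rounded to 4 decimal places: E = -0.6440 V

-0.6440 V


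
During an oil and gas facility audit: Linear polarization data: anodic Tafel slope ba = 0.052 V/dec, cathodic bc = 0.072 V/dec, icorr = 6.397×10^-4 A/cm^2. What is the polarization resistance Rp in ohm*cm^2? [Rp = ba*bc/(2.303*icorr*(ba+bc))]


Apply the Stern-Geary equation: Rp = ba*bc / (2.303*icorr*(ba+bc))
ba*bc = 0.052*0.072 = 0.003744
ba+bc = 0.124; 2.303*icorr*(ba+bc) = 2.303*6.397×10^-4*0.124 = 1.8268041×10^-4
Rp = 0.003744 / 1.8268041×10^-4 = 20.5 ohm*cm^2

20.5 ohm*cm^2


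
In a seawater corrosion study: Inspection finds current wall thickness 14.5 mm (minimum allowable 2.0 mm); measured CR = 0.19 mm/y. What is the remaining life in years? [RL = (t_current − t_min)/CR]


Apply the remaining-life relation: RL = (t_current − t_min) / CR
RL = (14.5 − 2.0) / 0.19 = 12.5 / 0.19 = 65.8 years

65.8 years


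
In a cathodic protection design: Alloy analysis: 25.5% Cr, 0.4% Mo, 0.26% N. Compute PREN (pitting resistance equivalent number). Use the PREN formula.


Apply the PREN formula: PREN = Cr + 3.3*Mo + 16*N
PREN = 25.5 + 3.3*0.4 + 16*0.26
PREN = 25.5 + 1.32 + 4.16 = 30.98

30.98


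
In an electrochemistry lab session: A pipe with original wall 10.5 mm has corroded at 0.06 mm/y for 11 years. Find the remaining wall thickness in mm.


Remaining wall = original − CR × time
t = 10.5 − 0.06*11 = 10.5 − 0.66 = 9.84 mm

9.84 mm


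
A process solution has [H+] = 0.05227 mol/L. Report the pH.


pH = −log10[H+]
pH = −log10(0.05227) = 1.28

1.28


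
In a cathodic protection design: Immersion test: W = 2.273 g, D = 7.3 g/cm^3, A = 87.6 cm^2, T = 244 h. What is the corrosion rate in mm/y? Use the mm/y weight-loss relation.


Apply the mm/y weight-loss relation: CR = 87600 * W / (D * A * T)
Numerator: 87600 * 2.273 = 199114.8
Denominator: 7.3 * 87.6 * 244 = 156033.12
CR = 199114.8 / 156033.12 = 1.27611 mm/y

1.27611 mm/y


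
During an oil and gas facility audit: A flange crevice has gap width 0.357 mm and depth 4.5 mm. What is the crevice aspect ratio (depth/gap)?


Aspect ratio = depth / gap
Ratio = 4.5 / 0.357 = 12.6

12.6


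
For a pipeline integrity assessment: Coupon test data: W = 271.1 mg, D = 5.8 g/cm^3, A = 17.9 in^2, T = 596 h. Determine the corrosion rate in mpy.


Apply the mpy weight-loss relation: CR = 534 * W / (D * A * T)
Numerator: 534 * 271.1 = 144767.4
Denominator: 5.8 * 17.9 * 596 = 61876.72
CR = 144767.4 / 61876.72 = 2.34 mpy

2.34 mpy


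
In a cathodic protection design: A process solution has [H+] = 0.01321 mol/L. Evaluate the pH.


pH = −log10[H+]
pH = −log10(0.01321) = 1.88

1.88


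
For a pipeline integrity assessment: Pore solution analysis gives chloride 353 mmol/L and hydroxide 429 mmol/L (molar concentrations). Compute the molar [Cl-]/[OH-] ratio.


Threshold parameter = [Cl-] / [OH-] (molar basis; both in mmol/L, so units cancel)
Ratio = 353 / 429 = 0.82

0.82


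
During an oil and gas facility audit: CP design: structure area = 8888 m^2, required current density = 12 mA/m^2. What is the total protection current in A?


I = area * current density, then convert mA → A (÷1000)
I = 8888 * 12 / 1000 = 106.66 A

106.66 A


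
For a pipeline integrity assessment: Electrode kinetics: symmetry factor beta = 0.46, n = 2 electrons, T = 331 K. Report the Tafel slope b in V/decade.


Apply the Tafel slope relation: b = 2.303*R*T/(beta*n*F)
Numerator: 2.303 * 8.314 * 331 = 6337.7
Denominator: 0.46 * 2 * 96485 = 88766.2
b = 6337.7 / 88766.2 = 0.071 V/decade

0.071 V/decade


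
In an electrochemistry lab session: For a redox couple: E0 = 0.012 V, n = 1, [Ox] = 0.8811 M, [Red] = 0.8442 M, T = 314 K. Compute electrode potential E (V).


Apply the Nernst equation: E = E0 + (RT/nF)*ln([Ox]/[Red])
Step 1: RT/nF = 8.314*314/(1*96485) = 0.02705701 V
Step 2: [Ox]/[Red] = 0.8811/0.8442 = 1.04371
Step 3: ln(1.04371) = 0.042782
Step 4: correction = 0.02705701 * 0.042782 = 0.001 V
E = 0.012 + 0.001 = 0.013 V

0.013 V


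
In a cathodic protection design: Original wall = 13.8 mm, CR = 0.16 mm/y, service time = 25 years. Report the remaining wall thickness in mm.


Remaining wall = original − CR × time
t = 13.8 − 0.16*25 = 13.8 − 4.0 = 9.8 mm

9.8 mm


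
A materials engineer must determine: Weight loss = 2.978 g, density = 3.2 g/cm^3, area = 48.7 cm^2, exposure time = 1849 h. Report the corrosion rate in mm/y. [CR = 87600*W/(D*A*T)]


Apply the mm/y weight-loss relation: CR = 87600 * W / (D * A * T)
Numerator: 87600 * 2.978 = 260872.8
Denominator: 3.2 * 48.7 * 1849 = 288148.16
CR = 260872.8 / 288148.16 = 0.90534 mm/y

0.90534 mm/y


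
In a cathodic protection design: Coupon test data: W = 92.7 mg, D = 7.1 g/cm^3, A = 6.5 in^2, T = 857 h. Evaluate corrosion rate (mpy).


Apply the mpy weight-loss relation: CR = 534 * W / (D * A * T)
Numerator: 534 * 92.7 = 49501.8
Denominator: 7.1 * 6.5 * 857 = 39550.55
CR = 49501.8 / 39550.55 = 1.2516 mpy

1.2516 mpy


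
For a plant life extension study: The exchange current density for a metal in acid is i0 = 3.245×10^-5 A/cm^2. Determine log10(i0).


i0 = 3.245×10^-5 A/cm^2
log10(i0) = -4.489

-4.489


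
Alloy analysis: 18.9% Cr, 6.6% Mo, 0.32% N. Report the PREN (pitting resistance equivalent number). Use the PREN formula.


Apply the PREN formula: PREN = Cr + 3.3*Mo + 16*N
PREN = 18.9 + 3.3*6.6 + 16*0.32
PREN = 18.9 + 21.78 + 5.12 = 45.8

45.8


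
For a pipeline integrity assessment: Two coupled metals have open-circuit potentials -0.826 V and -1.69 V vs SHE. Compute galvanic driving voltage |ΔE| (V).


Driving voltage is the absolute potential difference.
|ΔE| = |-0.826 − (-1.69)| = 0.864 V

0.864 V


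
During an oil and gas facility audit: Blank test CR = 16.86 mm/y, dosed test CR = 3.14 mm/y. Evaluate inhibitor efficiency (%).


Apply the inhibitor-efficiency definition: IE = (CR_blank − CR_inh)/CR_blank × 100
IE = (16.86 − 3.14) / 16.86 × 100
IE = 13.72 / 16.86 × 100 = 81.4 %

81.4 %


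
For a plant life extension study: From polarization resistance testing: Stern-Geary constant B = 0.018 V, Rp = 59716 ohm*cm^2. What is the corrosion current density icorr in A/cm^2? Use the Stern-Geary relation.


Apply the Stern-Geary relation: icorr = B / Rp
icorr = 0.018 / 59716 = 3.014×10^-7 A/cm^2

3.014×10^-7 A/cm^2


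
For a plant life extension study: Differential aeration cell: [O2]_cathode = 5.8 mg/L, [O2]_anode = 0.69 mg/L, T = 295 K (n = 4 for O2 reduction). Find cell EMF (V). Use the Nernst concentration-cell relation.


Apply the Nernst concentration-cell relation: E = (RT/nF)*ln(C_cathode/C_anode)
RT/nF = 8.314*295/(4*96485) = 0.00635495 V
ln(5.8/0.69) = 2.12892
E = 0.00635495 * 2.12892 = 0.01353 V

0.01353 V


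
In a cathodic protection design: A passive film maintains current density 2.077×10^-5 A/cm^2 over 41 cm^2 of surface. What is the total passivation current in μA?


I = i_pass * A, then convert A → μA (×10^6)
I = 2.077×10^-5 * 41 * 10^6 = 851.57 μA

851.57 μA


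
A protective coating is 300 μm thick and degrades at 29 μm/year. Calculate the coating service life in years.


Service life = thickness / degradation rate
Life = 300 / 29 = 10.3 years

10.3 years


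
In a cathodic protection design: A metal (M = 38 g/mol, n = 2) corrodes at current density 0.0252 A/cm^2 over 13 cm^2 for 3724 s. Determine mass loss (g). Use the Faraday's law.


Apply Faraday's law: m = i*A*t*M / (n*F)
Total charge passed Q = i*A*t = 0.0252*13*3724 = 1219.9824 C
m = Q*M/(n*F) = 1219.9824*38/(2*96485) = 0.2402 g

0.2402 g


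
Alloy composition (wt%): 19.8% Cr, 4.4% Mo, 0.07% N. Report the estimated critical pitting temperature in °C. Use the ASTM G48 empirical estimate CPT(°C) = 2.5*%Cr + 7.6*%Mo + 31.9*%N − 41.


Apply the ASTM G48 empirical CPT estimate: CPT(°C) = 2.5*%Cr + 7.6*%Mo + 31.9*%N − 41
2.5*19.8 = 49.5; 7.6*4.4 = 33.44; 31.9*0.07 = 2.233
CPT = 49.5 + 33.44 + 2.233 − 41 = 44.173 °C
Rounded to 0.1 °C: CPT ≈ 44.2 °C

44.2 °C


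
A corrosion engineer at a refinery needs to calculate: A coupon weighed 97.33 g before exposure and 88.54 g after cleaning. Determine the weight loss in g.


Weight loss = initial − final
WL = 97.33 − 88.54 = 8.79 g

8.79 g


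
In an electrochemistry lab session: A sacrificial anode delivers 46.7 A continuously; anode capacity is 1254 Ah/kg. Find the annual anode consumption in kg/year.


Annual consumption = current * hours per year / capacity
Rate = 46.7 * 8760 / 1254 = 326.2 kg/year

326.2 kg/year


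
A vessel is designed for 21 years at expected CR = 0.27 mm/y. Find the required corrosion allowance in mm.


Corrosion allowance = CR × design life
CA = 0.27 * 21 = 5.67 mm

5.67 mm


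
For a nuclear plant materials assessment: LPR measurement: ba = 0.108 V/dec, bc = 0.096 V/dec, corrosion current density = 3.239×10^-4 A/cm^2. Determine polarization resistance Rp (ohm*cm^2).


Apply the Stern-Geary equation: Rp = ba*bc / (2.303*icorr*(ba+bc))
ba*bc = 0.108*0.096 = 0.010368
ba+bc = 0.204; 2.303*icorr*(ba+bc) = 2.303*3.239×10^-4*0.204 = 1.5217211×10^-4
Rp = 0.010368 / 1.5217211×10^-4 = 68.1 ohm*cm^2

68.1 ohm*cm^2


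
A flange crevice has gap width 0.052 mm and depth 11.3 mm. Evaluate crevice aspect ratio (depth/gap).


Aspect ratio = depth / gap
Ratio = 11.3 / 0.052 = 217.3

217.3


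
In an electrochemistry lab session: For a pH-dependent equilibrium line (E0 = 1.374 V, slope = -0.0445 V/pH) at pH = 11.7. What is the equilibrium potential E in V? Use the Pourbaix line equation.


Apply the Pourbaix line equation: E = E0 + slope*pH
E = 1.374 + (-0.0445)*11.7 = 1.374 + (-0.52065) = 0.85335 V
Rounded to 3 decimal places: E = 0.853 V

0.853 V


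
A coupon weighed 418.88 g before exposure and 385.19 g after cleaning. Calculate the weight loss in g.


Weight loss = initial − final
WL = 418.88 − 385.19 = 33.69 g

33.69 g


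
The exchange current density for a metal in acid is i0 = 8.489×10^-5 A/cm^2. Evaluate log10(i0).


i0 = 8.489×10^-5 A/cm^2
log10(i0) = -4.071

-4.071


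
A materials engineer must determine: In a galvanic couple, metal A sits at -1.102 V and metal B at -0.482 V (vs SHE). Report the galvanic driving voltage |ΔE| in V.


Driving voltage is the absolute potential difference.
|ΔE| = |-1.102 − (-0.482)| = 0.62 V

0.62 V


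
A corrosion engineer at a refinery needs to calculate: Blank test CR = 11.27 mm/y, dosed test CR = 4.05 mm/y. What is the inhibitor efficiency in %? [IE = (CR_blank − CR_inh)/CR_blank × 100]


Apply the inhibitor-efficiency definition: IE = (CR_blank − CR_inh)/CR_blank × 100
IE = (11.27 − 4.05) / 11.27 × 100
IE = 7.22 / 11.27 × 100 = 64.1 %

64.1 %


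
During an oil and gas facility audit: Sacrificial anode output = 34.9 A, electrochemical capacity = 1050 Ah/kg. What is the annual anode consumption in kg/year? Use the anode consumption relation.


Annual consumption = current * hours per year / capacity
Rate = 34.9 * 8760 / 1050 = 291.2 kg/year

291.2 kg/year


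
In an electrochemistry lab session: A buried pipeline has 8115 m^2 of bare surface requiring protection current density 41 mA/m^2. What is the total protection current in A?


I = area * current density, then convert mA → A (÷1000)
I = 8115 * 41 / 1000 = 332.72 A

332.72 A


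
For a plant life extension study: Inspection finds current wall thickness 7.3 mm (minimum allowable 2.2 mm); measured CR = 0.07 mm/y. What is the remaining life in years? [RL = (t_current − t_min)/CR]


Apply the remaining-life relation: RL = (t_current − t_min) / CR
RL = (7.3 − 2.2) / 0.07 = 5.1 / 0.07 = 72.9 years

72.9 years


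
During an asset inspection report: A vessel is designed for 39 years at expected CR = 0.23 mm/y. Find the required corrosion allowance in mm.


Corrosion allowance = CR × design life
CA = 0.23 * 39 = 8.97 mm

8.97 mm


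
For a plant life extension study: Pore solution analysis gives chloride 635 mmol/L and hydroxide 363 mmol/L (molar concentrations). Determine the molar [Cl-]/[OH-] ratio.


Threshold parameter = [Cl-] / [OH-] (molar basis; both in mmol/L, so units cancel)
Ratio = 635 / 363 = 1.75

1.75


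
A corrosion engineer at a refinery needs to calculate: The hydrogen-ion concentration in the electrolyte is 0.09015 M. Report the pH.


pH = −log10[H+]
pH = −log10(0.09015) = 1.05

1.05


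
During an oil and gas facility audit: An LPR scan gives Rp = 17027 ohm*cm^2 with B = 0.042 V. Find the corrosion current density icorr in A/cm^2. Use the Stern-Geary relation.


Apply the Stern-Geary relation: icorr = B / Rp
icorr = 0.042 / 17027 = 2.467×10^-6 A/cm^2

2.467×10^-6 A/cm^2


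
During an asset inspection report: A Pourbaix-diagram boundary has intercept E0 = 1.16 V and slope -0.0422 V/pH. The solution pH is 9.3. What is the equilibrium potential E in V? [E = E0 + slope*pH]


Apply the Pourbaix line equation: E = E0 + slope*pH
E = 1.16 + (-0.0422)*9.3 = 1.16 + (-0.39246) = 0.76754 V
Rounded to 3 decimal places: E = 0.768 V

0.768 V


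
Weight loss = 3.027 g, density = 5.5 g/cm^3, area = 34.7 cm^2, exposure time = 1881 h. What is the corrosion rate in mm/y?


Apply the mm/y weight-loss relation: CR = 87600 * W / (D * A * T)
Numerator: 87600 * 3.027 = 265165.2
Denominator: 5.5 * 34.7 * 1881 = 358988.85
CR = 265165.2 / 358988.85 = 0.7386 mm/y

0.7386 mm/y


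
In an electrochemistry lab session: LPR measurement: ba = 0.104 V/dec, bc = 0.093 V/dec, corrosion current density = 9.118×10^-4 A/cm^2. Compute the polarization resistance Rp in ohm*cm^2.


Apply the Stern-Geary equation: Rp = ba*bc / (2.303*icorr*(ba+bc))
ba*bc = 0.104*0.093 = 0.009672
ba+bc = 0.197; 2.303*icorr*(ba+bc) = 2.303*9.118×10^-4*0.197 = 4.1367545×10^-4
Rp = 0.009672 / 4.1367545×10^-4 = 23.4 ohm*cm^2

23.4 ohm*cm^2


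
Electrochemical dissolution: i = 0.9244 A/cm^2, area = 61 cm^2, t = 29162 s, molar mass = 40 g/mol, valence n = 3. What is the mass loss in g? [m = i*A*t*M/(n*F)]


Apply Faraday's law: m = i*A*t*M / (n*F)
Total charge passed Q = i*A*t = 0.9244*61*29162 = 1644398.5208 C
m = Q*M/(n*F) = 1644398.5208*40/(3*96485) = 227.24064 g

227.24064 g


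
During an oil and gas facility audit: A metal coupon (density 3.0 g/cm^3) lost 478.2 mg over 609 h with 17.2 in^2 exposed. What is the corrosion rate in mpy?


Apply the mpy weight-loss relation: CR = 534 * W / (D * A * T)
Numerator: 534 * 478.2 = 255358.8
Denominator: 3.0 * 17.2 * 609 = 31424.4
CR = 255358.8 / 31424.4 = 8.126 mpy

8.126 mpy


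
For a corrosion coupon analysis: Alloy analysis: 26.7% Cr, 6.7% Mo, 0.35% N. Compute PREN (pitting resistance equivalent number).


Apply the PREN formula: PREN = Cr + 3.3*Mo + 16*N
PREN = 26.7 + 3.3*6.7 + 16*0.35
PREN = 26.7 + 22.11 + 5.6 = 54.41

54.41


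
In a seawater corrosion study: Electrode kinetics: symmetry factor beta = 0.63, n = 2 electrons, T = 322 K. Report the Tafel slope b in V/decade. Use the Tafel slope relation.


Apply the Tafel slope relation: b = 2.303*R*T/(beta*n*F)
Numerator: 2.303 * 8.314 * 322 = 6165.38
Denominator: 0.63 * 2 * 96485 = 121571.1
b = 6165.38 / 121571.1 = 0.051 V/decade

0.051 V/decade


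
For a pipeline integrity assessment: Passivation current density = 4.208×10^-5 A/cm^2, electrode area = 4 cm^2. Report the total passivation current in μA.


I = i_pass * A, then convert A → μA (×10^6)
I = 4.208×10^-5 * 4 * 10^6 = 168.32 μA

168.32 μA


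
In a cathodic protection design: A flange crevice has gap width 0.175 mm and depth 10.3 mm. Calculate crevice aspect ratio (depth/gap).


Aspect ratio = depth / gap
Ratio = 10.3 / 0.175 = 58.9

58.9


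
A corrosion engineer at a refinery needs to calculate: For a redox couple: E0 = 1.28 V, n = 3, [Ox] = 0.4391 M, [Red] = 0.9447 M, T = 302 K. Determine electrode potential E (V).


Apply the Nernst equation: E = E0 + (RT/nF)*ln([Ox]/[Red])
Step 1: RT/nF = 8.314*302/(3*96485) = 0.00867433 V
Step 2: [Ox]/[Red] = 0.4391/0.9447 = 0.464804
Step 3: ln(0.464804) = -0.766139
Step 4: correction = 0.00867433 * -0.766139 = -0.007 V
E = 1.28 + -0.007 = 1.273 V

1.273 V


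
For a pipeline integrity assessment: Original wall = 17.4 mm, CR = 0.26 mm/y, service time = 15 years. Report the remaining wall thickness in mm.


Remaining wall = original − CR × time
t = 17.4 − 0.26*15 = 17.4 − 3.9 = 13.5 mm

13.5 mm


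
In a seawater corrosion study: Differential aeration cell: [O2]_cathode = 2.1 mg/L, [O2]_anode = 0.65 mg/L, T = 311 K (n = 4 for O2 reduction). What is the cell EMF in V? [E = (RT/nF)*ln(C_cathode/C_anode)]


Apply the Nernst concentration-cell relation: E = (RT/nF)*ln(C_cathode/C_anode)
RT/nF = 8.314*311/(4*96485) = 0.00669963 V
ln(2.1/0.65) = 1.17272
E = 0.00669963 * 1.17272 = 0.00786 V

0.00786 V


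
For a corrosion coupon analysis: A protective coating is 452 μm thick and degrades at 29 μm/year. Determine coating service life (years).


Service life = thickness / degradation rate
Life = 452 / 29 = 15.6 years

15.6 years


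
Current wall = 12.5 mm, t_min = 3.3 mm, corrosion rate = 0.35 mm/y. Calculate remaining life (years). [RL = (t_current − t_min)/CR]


Apply the remaining-life relation: RL = (t_current − t_min) / CR
RL = (12.5 − 3.3) / 0.35 = 9.2 / 0.35 = 26.3 years

26.3 years


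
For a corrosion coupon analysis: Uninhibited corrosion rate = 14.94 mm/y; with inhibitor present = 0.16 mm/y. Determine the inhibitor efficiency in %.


Apply the inhibitor-efficiency definition: IE = (CR_blank − CR_inh)/CR_blank × 100
IE = (14.94 − 0.16) / 14.94 × 100
IE = 14.78 / 14.94 × 100 = 98.9 %

98.9 %


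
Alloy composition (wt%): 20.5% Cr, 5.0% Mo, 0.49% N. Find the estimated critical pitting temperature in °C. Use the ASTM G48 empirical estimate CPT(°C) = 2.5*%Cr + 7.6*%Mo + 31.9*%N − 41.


Apply the ASTM G48 empirical CPT estimate: CPT(°C) = 2.5*%Cr + 7.6*%Mo + 31.9*%N − 41
2.5*20.5 = 51.25; 7.6*5.0 = 38; 31.9*0.49 = 15.631
CPT = 51.25 + 38 + 15.631 − 41 = 63.881 °C
Rounded to 0.1 °C: CPT ≈ 63.9 °C

63.9 °C


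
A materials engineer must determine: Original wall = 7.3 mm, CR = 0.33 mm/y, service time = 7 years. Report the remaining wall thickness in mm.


Remaining wall = original − CR × time
t = 7.3 − 0.33*7 = 7.3 − 2.31 = 4.99 mm

4.99 mm


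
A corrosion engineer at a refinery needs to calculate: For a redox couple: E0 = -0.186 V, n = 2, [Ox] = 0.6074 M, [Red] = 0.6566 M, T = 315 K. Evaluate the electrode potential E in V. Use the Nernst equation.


Apply the Nernst equation: E = E0 + (RT/nF)*ln([Ox]/[Red])
Step 1: RT/nF = 8.314*315/(2*96485) = 0.01357159 V
Step 2: [Ox]/[Red] = 0.6074/0.6566 = 0.925069
Step 3: ln(0.925069) = -0.077887
Step 4: correction = 0.01357159 * -0.077887 = -0.0011 V
E = -0.186 + -0.0011 = -0.1871 V

-0.1871 V


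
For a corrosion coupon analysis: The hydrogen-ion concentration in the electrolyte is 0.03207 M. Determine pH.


pH = −log10[H+]
pH = −log10(0.03207) = 1.49

1.49


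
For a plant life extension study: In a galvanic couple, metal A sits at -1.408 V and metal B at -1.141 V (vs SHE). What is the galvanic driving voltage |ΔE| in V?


Driving voltage is the absolute potential difference.
|ΔE| = |-1.408 − (-1.141)| = 0.267 V

0.267 V


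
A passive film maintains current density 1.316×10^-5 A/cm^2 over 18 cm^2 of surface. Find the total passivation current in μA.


I = i_pass * A, then convert A → μA (×10^6)
I = 1.316×10^-5 * 18 * 10^6 = 236.88 μA

236.88 μA
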